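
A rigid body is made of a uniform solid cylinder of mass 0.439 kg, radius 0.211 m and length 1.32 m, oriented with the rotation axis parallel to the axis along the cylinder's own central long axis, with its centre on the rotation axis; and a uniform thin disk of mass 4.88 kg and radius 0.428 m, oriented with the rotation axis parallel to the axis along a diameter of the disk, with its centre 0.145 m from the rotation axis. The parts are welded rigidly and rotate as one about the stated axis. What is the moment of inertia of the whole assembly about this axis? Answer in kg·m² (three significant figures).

0.336

Solid cylinder: I_cm = (1/2)MR² = (1/2)(0.439)(0.211)² = 0.0097724 kg·m²; axis through the centre, so I = 0.0097724 kg·m².
Thin disk: I_cm = (1/4)MR² = (1/4)(4.88)(0.428)² = 0.22348 kg·m²; centre at d = 0.145 m, so I = I_cm + Md² gives I = 0.22348 + (4.88)(0.145)² = 0.32609 kg·m².
Total I = 0.0097724 + 0.32609 = 0.33586 kg·m².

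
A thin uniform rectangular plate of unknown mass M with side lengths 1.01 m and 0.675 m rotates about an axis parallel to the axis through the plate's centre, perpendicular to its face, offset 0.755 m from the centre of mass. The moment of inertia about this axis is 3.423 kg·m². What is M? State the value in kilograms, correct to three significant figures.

4.94

I = I_cm + Md² = (1/12)M(a²+b²) + Md² = M·[0.0833333·[(1.01)² + (0.675)²] + (0.755)²] = M·0.693.
So M = 3.423 / 0.693 = 4.9394 kg.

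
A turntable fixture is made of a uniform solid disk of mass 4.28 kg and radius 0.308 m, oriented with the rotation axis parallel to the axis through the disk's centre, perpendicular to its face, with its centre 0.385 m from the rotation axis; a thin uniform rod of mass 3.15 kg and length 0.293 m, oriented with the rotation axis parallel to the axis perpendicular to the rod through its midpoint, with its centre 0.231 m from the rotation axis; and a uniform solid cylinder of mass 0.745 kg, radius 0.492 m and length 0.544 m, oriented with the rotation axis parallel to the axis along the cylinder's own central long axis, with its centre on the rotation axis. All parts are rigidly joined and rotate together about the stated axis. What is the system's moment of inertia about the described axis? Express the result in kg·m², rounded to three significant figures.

1.12

Solid disk: I_cm = (1/2)MR² = (1/2)(4.28)(0.308)² = 0.20301 kg·m²; centre at d = 0.385 m, so the parallel axis theorem gives I = 0.20301 + (4.28)(0.385)² = 0.83741 kg·m².
Thin rod: I_cm = (1/12)ML² = (1/12)(3.15)(0.293)² = 0.022535 kg·m²; centre at d = 0.231 m, so the parallel axis theorem gives I = 0.022535 + (3.15)(0.231)² = 0.19062 kg·m².
Solid cylinder: I_cm = (1/2)MR² = (1/2)(0.745)(0.492)² = 0.090169 kg·m²; axis through the centre, so I = 0.090169 kg·m².
Total I = 0.83741 + 0.19062 + 0.090169 = 1.1182 kg·m².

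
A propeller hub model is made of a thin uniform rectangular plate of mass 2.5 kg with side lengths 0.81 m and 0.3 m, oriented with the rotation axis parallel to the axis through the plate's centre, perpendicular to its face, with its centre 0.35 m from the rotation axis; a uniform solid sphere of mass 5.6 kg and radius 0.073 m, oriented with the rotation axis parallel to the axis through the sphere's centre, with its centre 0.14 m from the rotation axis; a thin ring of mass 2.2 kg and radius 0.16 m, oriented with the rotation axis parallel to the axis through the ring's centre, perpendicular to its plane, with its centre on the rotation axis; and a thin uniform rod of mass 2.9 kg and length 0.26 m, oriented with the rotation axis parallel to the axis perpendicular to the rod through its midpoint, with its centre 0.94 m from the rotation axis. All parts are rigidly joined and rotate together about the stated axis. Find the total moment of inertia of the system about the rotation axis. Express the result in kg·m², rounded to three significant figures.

3.22

Rectangular plate: I_cm = (1/12)M(a²+b²) = (1/12)(2.5)[(0.81)² + (0.3)²] = 0.15544 kg·m²; centre at d = 0.35 m, so I = I_cm + Md² gives I = 0.15544 + (2.5)(0.35)² = 0.46169 kg·m².
Solid sphere: I_cm = (2/5)MR² = (2/5)(5.6)(0.073)² = 0.011937 kg·m²; centre at d = 0.14 m, so I = I_cm + Md² gives I = 0.011937 + (5.6)(0.14)² = 0.1217 kg·m².
Thin ring: I_cm = MR² = (2.2)(0.16)² = 0.05632 kg·m²; axis through the centre, so I = 0.05632 kg·m².
Thin rod: I_cm = (1/12)ML² = (1/12)(2.9)(0.26)² = 0.016337 kg·m²; centre at d = 0.94 m, so I = I_cm + Md² gives I = 0.016337 + (2.9)(0.94)² = 2.5788 kg·m².
Total I = 0.46169 + 0.1217 + 0.05632 + 2.5788 = 3.2185 kg·m².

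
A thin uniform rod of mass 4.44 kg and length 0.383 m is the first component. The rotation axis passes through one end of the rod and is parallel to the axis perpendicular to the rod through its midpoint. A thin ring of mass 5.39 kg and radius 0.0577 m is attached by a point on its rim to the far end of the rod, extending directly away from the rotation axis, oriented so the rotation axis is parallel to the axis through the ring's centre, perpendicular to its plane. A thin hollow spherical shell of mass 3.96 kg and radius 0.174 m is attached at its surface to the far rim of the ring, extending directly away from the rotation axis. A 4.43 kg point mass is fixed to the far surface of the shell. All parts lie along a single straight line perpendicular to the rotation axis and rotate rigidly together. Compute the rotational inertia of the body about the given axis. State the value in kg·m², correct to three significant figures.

6.33

Thin rod: I_cm = (1/12)ML² = (1/12)(4.44)(0.383)² = 0.054275 kg·m²; centre at d = 0.1915 m, so the parallel axis theorem gives I = 0.054275 + (4.44)(0.1915)² = 0.2171 kg·m².
Thin ring: I_cm = MR² = (5.39)(0.0577)² = 0.017945 kg·m²; centre at d = 0.1915 + 0.1915 + 0.0577 = 0.4407 m, so the parallel axis theorem gives I = 0.017945 + (5.39)(0.4407)² = 1.0648 kg·m².
Spherical shell: I_cm = (2/3)MR² = (2/3)(3.96)(0.174)² = 0.079929 kg·m²; centre at d = 0.1915 + 0.1915 + 0.0577 + 0.0577 + 0.174 = 0.6724 m, so the parallel axis theorem gives I = 0.079929 + (3.96)(0.6724)² = 1.8703 kg·m².
Point mass: I_cm = 0; centre at d = 0.1915 + 0.1915 + 0.0577 + 0.0577 + 0.174 + 0.174 = 0.8464 m, so the parallel axis theorem gives I = 0 + (4.43)(0.8464)² = 3.1736 kg·m².
Total I = 0.2171 + 1.0648 + 1.8703 + 3.1736 = 6.3258 kg·m².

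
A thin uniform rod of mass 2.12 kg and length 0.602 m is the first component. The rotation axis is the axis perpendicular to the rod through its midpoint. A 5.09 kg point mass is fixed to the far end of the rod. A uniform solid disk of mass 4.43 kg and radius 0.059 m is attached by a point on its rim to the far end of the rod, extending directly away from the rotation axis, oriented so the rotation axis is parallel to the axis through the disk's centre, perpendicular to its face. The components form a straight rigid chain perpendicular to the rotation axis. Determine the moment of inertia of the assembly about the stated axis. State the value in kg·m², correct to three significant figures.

1.11

Thin rod: I_cm = (1/12)ML² = (1/12)(2.12)(0.602)² = 0.064025 kg·m²; axis through the centre, so I = 0.064025 kg·m².
Point mass: I_cm = 0; centre at d = 0.301 m, so the parallel axis theorem gives I = 0 + (5.09)(0.301)² = 0.46116 kg·m².
Solid disk: I_cm = (1/2)MR² = (1/2)(4.43)(0.059)² = 0.0077104 kg·m²; centre at d = 0.301 + 0.059 = 0.36 m, so the parallel axis theorem gives I = 0.0077104 + (4.43)(0.36)² = 0.58184 kg·m².
Total I = 0.064025 + 0.46116 + 0.58184 = 1.107 kg·m².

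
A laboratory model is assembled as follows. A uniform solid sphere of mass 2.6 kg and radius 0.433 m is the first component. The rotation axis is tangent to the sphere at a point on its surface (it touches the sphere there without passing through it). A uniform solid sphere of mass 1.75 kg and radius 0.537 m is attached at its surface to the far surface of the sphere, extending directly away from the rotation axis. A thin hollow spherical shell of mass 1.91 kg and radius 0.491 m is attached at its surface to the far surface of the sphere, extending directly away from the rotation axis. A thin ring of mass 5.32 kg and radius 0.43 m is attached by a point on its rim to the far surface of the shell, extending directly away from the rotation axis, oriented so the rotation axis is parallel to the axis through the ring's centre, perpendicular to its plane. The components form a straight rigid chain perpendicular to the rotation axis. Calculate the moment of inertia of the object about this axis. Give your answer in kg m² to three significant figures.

76.7

Solid sphere: I_cm = (2/5)MR² = (2/5)(2.6)(0.433)² = 0.19499 kg m²; centre at d = 0.433 m, so the parallel axis theorem gives I = 0.19499 + (2.6)(0.433)² = 0.68246 kg m².
Solid sphere: I_cm = (2/5)MR² = (2/5)(1.75)(0.537)² = 0.20186 kg m²; centre at d = 0.433 + 0.433 + 0.537 = 1.403 m, so the parallel axis theorem gives I = 0.20186 + (1.75)(1.403)² = 3.6466 kg m².
Spherical shell: I_cm = (2/3)MR² = (2/3)(1.91)(0.491)² = 0.30698 kg m²; centre at d = 0.433 + 0.433 + 0.537 + 0.537 + 0.491 = 2.431 m, so the parallel axis theorem gives I = 0.30698 + (1.91)(2.431)² = 11.595 kg m².
Thin ring: I_cm = MR² = (5.32)(0.43)² = 0.98367 kg m²; centre at d = 0.433 + 0.433 + 0.537 + 0.537 + 0.491 + 0.491 + 0.43 = 3.352 m, so the parallel axis theorem gives I = 0.98367 + (5.32)(3.352)² = 60.759 kg m².
Total I = 0.68246 + 3.6466 + 11.595 + 60.759 = 76.682 kg m².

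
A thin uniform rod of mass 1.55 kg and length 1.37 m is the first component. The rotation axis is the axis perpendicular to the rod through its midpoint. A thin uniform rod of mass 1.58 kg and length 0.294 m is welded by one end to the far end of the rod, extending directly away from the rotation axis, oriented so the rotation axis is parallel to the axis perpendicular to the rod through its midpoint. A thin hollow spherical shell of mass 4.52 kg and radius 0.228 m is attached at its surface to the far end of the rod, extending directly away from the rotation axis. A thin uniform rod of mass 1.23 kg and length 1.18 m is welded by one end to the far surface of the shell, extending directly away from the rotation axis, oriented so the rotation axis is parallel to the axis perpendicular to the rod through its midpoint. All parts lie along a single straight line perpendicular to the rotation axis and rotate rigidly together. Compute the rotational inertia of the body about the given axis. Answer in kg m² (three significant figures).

13.3

Thin rod: I_cm = (1/12)ML² = (1/12)(1.55)(1.37)² = 0.24243 kg m²; axis through the centre, so I = 0.24243 kg m².
Thin rod: I_cm = (1/12)ML² = (1/12)(1.58)(0.294)² = 0.011381 kg m²; centre at d = 0.685 + 0.147 = 0.832 m, so I = I_cm + Md² gives I = 0.011381 + (1.58)(0.832)² = 1.1051 kg m².
Spherical shell: I_cm = (2/3)MR² = (2/3)(4.52)(0.228)² = 0.15665 kg m²; centre at d = 0.685 + 0.147 + 0.147 + 0.228 = 1.207 m, so I = I_cm + Md² gives I = 0.15665 + (4.52)(1.207)² = 6.7416 kg m².
Thin rod: I_cm = (1/12)ML² = (1/12)(1.23)(1.18)² = 0.14272 kg m²; centre at d = 0.685 + 0.147 + 0.147 + 0.228 + 0.228 + 0.59 = 2.025 m, so I = I_cm + Md² gives I = 0.14272 + (1.23)(2.025)² = 5.1865 kg m².
Total I = 0.24243 + 1.1051 + 6.7416 + 5.1865 = 13.276 kg m².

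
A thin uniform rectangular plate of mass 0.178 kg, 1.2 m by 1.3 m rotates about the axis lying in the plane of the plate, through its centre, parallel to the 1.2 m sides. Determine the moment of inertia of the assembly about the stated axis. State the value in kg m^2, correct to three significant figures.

0.0251

I_cm = (1/12)Mb² = (1/12)(0.178)(1.3)² = 0.025068 kg m^2; axis through the centre, so I = 0.025068 kg m^2.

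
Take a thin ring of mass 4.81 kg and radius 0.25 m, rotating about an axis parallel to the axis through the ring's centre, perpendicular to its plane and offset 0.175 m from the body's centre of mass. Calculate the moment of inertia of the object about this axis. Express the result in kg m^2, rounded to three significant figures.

I_cm = MR² = (4.81)(0.25)² = 0.30062 kg m^2; centre at d = 0.175 m, so I = I_cm + Md² gives I = 0.30062 + (4.81)(0.175)² = 0.44793 kg m^2.

0.448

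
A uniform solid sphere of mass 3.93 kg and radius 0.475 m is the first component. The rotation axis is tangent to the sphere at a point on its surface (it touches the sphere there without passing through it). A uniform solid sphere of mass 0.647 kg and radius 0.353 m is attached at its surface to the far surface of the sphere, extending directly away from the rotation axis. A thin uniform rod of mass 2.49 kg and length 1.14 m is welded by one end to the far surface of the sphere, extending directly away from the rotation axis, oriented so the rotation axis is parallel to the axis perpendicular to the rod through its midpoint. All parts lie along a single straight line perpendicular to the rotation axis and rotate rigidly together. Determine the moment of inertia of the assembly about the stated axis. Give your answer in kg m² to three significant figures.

15.0

Solid sphere: I_cm = (2/5)MR² = (2/5)(3.93)(0.475)² = 0.35468 kg m²; centre at d = 0.475 m, so I = I_cm + Md² gives I = 0.35468 + (3.93)(0.475)² = 1.2414 kg m².
Solid sphere: I_cm = (2/5)MR² = (2/5)(0.647)(0.353)² = 0.032249 kg m²; centre at d = 0.475 + 0.475 + 0.353 = 1.303 m, so I = I_cm + Md² gives I = 0.032249 + (0.647)(1.303)² = 1.1307 kg m².
Thin rod: I_cm = (1/12)ML² = (1/12)(2.49)(1.14)² = 0.26967 kg m²; centre at d = 0.475 + 0.475 + 0.353 + 0.353 + 0.57 = 2.226 m, so I = I_cm + Md² gives I = 0.26967 + (2.49)(2.226)² = 12.608 kg m².
Total I = 1.2414 + 1.1307 + 12.608 = 14.98 kg m².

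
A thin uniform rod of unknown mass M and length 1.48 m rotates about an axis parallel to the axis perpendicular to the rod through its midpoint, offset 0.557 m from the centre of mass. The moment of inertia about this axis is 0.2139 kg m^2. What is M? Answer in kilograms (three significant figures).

0.434

I = I_cm + Md² = (1/12)ML² + Md² = M·[0.0833333·(1.48)² + (0.557)²] = M·0.49278.
So M = 0.2139 / 0.49278 = 0.43407 kg.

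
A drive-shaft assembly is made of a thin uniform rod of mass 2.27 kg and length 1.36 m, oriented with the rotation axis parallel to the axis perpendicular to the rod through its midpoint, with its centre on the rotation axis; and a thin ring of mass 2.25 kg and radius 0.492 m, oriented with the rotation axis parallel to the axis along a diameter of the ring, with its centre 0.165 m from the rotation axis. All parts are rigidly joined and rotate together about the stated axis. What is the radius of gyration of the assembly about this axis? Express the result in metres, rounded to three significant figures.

Thin rod: I_cm = (1/12)ML² = (1/12)(2.27)(1.36)² = 0.34988 kg m^2; axis through the centre, so I = 0.34988 kg m^2.
Thin ring: I_cm = (1/2)MR² = (1/2)(2.25)(0.492)² = 0.27232 kg m^2; centre at d = 0.165 m, so the parallel axis theorem gives I = 0.27232 + (2.25)(0.165)² = 0.33358 kg m^2.
Total I = 0.68346 kg m^2; total mass M = 4.52 kg.
k = √(I/M) = √(0.68346/4.52) = 0.38885 m.

0.389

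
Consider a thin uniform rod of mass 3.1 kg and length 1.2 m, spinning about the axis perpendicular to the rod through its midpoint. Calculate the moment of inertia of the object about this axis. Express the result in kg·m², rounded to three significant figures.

0.372

I_cm = (1/12)ML² = (1/12)(3.1)(1.2)² = 0.372 kg·m²; axis through the centre, so I = 0.372 kg·m².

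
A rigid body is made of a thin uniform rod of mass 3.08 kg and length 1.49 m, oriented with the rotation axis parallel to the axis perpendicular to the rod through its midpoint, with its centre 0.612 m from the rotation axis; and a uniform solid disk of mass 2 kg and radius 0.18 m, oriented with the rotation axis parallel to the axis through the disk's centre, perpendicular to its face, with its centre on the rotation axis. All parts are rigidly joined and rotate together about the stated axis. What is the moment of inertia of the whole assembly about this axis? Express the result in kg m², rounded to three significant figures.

1.76

Thin rod: I_cm = (1/12)ML² = (1/12)(3.08)(1.49)² = 0.56983 kg m²; centre at d = 0.612 m, so the parallel axis theorem gives I = 0.56983 + (3.08)(0.612)² = 1.7234 kg m².
Solid disk: I_cm = (1/2)MR² = (1/2)(2)(0.18)² = 0.0324 kg m²; axis through the centre, so I = 0.0324 kg m².
Total I = 1.7234 + 0.0324 = 1.7558 kg m².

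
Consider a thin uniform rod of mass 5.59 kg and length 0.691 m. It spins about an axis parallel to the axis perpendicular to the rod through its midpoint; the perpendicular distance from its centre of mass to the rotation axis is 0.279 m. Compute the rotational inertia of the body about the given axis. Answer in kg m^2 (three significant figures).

0.658

I_cm = (1/12)ML² = (1/12)(5.59)(0.691)² = 0.22243 kg m^2; centre at d = 0.279 m, so I = I_cm + Md² gives I = 0.22243 + (5.59)(0.279)² = 0.65756 kg m^2.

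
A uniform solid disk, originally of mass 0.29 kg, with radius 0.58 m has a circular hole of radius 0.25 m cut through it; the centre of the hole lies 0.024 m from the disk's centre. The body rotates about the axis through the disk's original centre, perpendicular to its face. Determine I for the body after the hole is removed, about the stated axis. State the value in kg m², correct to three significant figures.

0.0471

Unpierced body about its centre: I₀ = (1/2)MR² = (1/2)(0.29)(0.58)² = 0.048778 kg m².
The removed disk has mass m = M·(r/R)² = (0.29)(0.25/0.58)² = 0.053879 kg (same uniform areal density).
Its moment of inertia about the rotation axis (parallel-axis theorem): I_hole = (1/2)mr² + md² = (1/2)(0.053879)(0.25)² + (0.053879)(0.024)² = 0.0017148 kg m².
Treating the hole as negative mass, I = I₀ − I_hole = 0.048778 − 0.0017148 = 0.047063 kg m².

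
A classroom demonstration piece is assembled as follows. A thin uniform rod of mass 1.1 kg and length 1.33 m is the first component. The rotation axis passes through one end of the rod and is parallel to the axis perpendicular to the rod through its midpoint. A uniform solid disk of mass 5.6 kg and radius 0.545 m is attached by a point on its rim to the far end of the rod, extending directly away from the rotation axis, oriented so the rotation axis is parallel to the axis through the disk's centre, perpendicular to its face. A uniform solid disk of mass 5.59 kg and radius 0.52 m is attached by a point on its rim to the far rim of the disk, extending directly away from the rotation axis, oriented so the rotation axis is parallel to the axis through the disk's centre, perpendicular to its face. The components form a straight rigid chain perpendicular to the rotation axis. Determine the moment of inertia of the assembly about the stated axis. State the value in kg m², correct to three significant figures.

70.2

Thin rod: I_cm = (1/12)ML² = (1/12)(1.1)(1.33)² = 0.16215 kg m²; centre at d = 0.665 m, so the parallel axis theorem gives I = 0.16215 + (1.1)(0.665)² = 0.6486 kg m².
Solid disk: I_cm = (1/2)MR² = (1/2)(5.6)(0.545)² = 0.83167 kg m²; centre at d = 0.665 + 0.665 + 0.545 = 1.875 m, so the parallel axis theorem gives I = 0.83167 + (5.6)(1.875)² = 20.519 kg m².
Solid disk: I_cm = (1/2)MR² = (1/2)(5.59)(0.52)² = 0.75577 kg m²; centre at d = 0.665 + 0.665 + 0.545 + 0.545 + 0.52 = 2.94 m, so the parallel axis theorem gives I = 0.75577 + (5.59)(2.94)² = 49.073 kg m².
Total I = 0.6486 + 20.519 + 49.073 = 70.241 kg m².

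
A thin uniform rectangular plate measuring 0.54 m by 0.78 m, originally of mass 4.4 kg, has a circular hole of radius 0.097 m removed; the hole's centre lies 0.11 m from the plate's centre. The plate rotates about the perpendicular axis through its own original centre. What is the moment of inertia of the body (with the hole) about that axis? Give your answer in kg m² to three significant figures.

0.325

Unpierced body about its centre: I₀ = (1/12)M(a²+b²) = (1/12)(4.4)[(0.54)² + (0.78)²] = 0.33 kg m².
The removed disk has mass m = M·πr²/(ab) = (4.4)·π(0.097)²/(0.54·0.78) = 0.30879 kg (same uniform areal density).
Its moment of inertia about the rotation axis (parallel-axis theorem): I_hole = (1/2)mr² + md² = (1/2)(0.30879)(0.097)² + (0.30879)(0.11)² = 0.005189 kg m².
Treating the hole as negative mass, I = I₀ − I_hole = 0.33 − 0.005189 = 0.32481 kg m².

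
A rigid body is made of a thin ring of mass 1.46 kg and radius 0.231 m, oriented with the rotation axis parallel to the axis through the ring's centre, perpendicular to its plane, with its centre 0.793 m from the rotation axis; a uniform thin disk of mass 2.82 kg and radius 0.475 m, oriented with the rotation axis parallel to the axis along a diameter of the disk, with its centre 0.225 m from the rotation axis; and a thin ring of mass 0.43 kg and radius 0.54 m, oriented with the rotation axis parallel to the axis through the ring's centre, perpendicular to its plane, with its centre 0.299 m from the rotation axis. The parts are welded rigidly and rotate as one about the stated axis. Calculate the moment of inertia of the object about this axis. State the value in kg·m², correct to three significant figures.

Thin ring: I_cm = MR² = (1.46)(0.231)² = 0.077907 kg·m²; centre at d = 0.793 m, so I = I_cm + Md² gives I = 0.077907 + (1.46)(0.793)² = 0.99603 kg·m².
Thin disk: I_cm = (1/4)MR² = (1/4)(2.82)(0.475)² = 0.15907 kg·m²; centre at d = 0.225 m, so I = I_cm + Md² gives I = 0.15907 + (2.82)(0.225)² = 0.30183 kg·m².
Thin ring: I_cm = MR² = (0.43)(0.54)² = 0.12539 kg·m²; centre at d = 0.299 m, so I = I_cm + Md² gives I = 0.12539 + (0.43)(0.299)² = 0.16383 kg·m².
Total I = 0.99603 + 0.30183 + 0.16383 = 1.4617 kg·m².

1.46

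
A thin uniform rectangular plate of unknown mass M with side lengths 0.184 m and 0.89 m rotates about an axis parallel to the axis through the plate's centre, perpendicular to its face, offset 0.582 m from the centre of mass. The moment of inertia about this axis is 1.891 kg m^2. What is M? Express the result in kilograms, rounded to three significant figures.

4.64

I = I_cm + Md² = (1/12)M(a²+b²) + Md² = M·[0.0833333·[(0.184)² + (0.89)²] + (0.582)²] = M·0.40755.
So M = 1.891 / 0.40755 = 4.6399 kg.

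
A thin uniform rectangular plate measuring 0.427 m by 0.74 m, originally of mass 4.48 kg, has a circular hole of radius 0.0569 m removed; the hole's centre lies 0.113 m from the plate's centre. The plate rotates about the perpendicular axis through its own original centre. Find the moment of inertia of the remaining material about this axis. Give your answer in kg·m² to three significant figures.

0.270

Unpierced body about its centre: I₀ = (1/12)M(a²+b²) = (1/12)(4.48)[(0.427)² + (0.74)²] = 0.27251 kg·m².
The removed disk has mass m = M·πr²/(ab) = (4.48)·π(0.0569)²/(0.427·0.74) = 0.14421 kg (same uniform areal density).
Its moment of inertia about the rotation axis (parallel-axis theorem): I_hole = (1/2)mr² + md² = (1/2)(0.14421)(0.0569)² + (0.14421)(0.113)² = 0.0020749 kg·m².
Treating the hole as negative mass, I = I₀ − I_hole = 0.27251 − 0.0020749 = 0.27043 kg·m².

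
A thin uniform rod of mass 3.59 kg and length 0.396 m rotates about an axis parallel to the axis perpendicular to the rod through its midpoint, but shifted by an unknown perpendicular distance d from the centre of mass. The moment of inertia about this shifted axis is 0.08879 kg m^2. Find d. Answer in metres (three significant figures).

0.108

About the centre-of-mass axis, I_cm = (1/12)ML² = (1/12)(3.59)(0.396)² = 0.046914 kg m^2.
Parallel axis theorem: I = I_cm + Md², so Md² = 0.08879 − 0.046914 = 0.041876 kg m^2.
d = √(0.041876 / 3.59) = 0.108 m.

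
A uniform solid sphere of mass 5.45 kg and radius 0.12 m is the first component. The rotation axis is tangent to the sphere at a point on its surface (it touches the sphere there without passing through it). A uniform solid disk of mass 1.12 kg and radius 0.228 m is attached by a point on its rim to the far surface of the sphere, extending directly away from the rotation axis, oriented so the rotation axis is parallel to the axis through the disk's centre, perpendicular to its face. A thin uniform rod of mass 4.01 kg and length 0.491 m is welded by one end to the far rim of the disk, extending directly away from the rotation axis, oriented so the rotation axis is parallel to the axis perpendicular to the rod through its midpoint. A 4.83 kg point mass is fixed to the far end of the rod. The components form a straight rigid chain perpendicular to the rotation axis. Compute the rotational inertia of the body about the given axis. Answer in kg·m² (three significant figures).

Solid sphere: I_cm = (2/5)MR² = (2/5)(5.45)(0.12)² = 0.031392 kg·m²; centre at d = 0.12 m, so the parallel axis theorem gives I = 0.031392 + (5.45)(0.12)² = 0.10987 kg·m².
Solid disk: I_cm = (1/2)MR² = (1/2)(1.12)(0.228)² = 0.029111 kg·m²; centre at d = 0.12 + 0.12 + 0.228 = 0.468 m, so the parallel axis theorem gives I = 0.029111 + (1.12)(0.468)² = 0.27442 kg·m².
Thin rod: I_cm = (1/12)ML² = (1/12)(4.01)(0.491)² = 0.080561 kg·m²; centre at d = 0.12 + 0.12 + 0.228 + 0.228 + 0.2455 = 0.9415 m, so the parallel axis theorem gives I = 0.080561 + (4.01)(0.9415)² = 3.6351 kg·m².
Point mass: I_cm = 0; centre at d = 0.12 + 0.12 + 0.228 + 0.228 + 0.2455 + 0.2455 = 1.187 m, so the parallel axis theorem gives I = 0 + (4.83)(1.187)² = 6.8053 kg·m².
Total I = 0.10987 + 0.27442 + 3.6351 + 6.8053 = 10.825 kg·m².

10.8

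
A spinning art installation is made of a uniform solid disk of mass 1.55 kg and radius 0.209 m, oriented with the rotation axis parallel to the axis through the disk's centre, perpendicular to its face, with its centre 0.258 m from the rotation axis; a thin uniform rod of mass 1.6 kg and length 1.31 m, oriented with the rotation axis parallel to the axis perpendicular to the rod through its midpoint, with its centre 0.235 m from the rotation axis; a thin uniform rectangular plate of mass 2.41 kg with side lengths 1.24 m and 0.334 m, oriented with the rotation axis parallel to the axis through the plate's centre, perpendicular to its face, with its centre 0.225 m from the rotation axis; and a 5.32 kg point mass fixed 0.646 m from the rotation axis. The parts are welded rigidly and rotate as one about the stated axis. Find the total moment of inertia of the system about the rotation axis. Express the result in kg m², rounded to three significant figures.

Solid disk: I_cm = (1/2)MR² = (1/2)(1.55)(0.209)² = 0.033853 kg m²; centre at d = 0.258 m, so I = I_cm + Md² gives I = 0.033853 + (1.55)(0.258)² = 0.13703 kg m².
Thin rod: I_cm = (1/12)ML² = (1/12)(1.6)(1.31)² = 0.22881 kg m²; centre at d = 0.235 m, so I = I_cm + Md² gives I = 0.22881 + (1.6)(0.235)² = 0.31717 kg m².
Rectangular plate: I_cm = (1/12)M(a²+b²) = (1/12)(2.41)[(1.24)² + (0.334)²] = 0.33121 kg m²; centre at d = 0.225 m, so I = I_cm + Md² gives I = 0.33121 + (2.41)(0.225)² = 0.45321 kg m².
Point mass: I_cm = 0; centre at d = 0.646 m, so I = I_cm + Md² gives I = 0 + (5.32)(0.646)² = 2.2201 kg m².
Total I = 0.13703 + 0.31717 + 0.45321 + 2.2201 = 3.1275 kg m².

3.13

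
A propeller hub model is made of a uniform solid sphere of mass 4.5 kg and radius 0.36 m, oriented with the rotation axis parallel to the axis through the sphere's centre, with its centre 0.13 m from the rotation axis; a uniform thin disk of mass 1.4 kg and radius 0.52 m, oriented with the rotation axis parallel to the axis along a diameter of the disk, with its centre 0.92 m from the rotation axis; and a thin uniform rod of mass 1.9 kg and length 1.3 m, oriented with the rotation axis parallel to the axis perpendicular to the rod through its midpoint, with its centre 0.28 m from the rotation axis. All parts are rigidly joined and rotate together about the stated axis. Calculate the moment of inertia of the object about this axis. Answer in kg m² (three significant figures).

Solid sphere: I_cm = (2/5)MR² = (2/5)(4.5)(0.36)² = 0.23328 kg m²; centre at d = 0.13 m, so the parallel axis theorem gives I = 0.23328 + (4.5)(0.13)² = 0.30933 kg m².
Thin disk: I_cm = (1/4)MR² = (1/4)(1.4)(0.52)² = 0.09464 kg m²; centre at d = 0.92 m, so the parallel axis theorem gives I = 0.09464 + (1.4)(0.92)² = 1.2796 kg m².
Thin rod: I_cm = (1/12)ML² = (1/12)(1.9)(1.3)² = 0.26758 kg m²; centre at d = 0.28 m, so the parallel axis theorem gives I = 0.26758 + (1.9)(0.28)² = 0.41654 kg m².
Total I = 0.30933 + 1.2796 + 0.41654 = 2.0055 kg m².

2.01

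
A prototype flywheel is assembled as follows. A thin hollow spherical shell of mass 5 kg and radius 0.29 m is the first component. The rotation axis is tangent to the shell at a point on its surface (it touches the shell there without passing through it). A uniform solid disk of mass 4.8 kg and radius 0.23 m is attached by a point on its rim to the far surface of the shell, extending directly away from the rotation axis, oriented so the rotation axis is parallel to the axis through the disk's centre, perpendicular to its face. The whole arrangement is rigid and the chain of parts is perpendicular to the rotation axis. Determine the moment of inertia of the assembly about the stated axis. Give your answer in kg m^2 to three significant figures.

3.98

Spherical shell: I_cm = (2/3)MR² = (2/3)(5)(0.29)² = 0.28033 kg m^2; centre at d = 0.29 m, so the parallel axis theorem gives I = 0.28033 + (5)(0.29)² = 0.70083 kg m^2.
Solid disk: I_cm = (1/2)MR² = (1/2)(4.8)(0.23)² = 0.12696 kg m^2; centre at d = 0.29 + 0.29 + 0.23 = 0.81 m, so the parallel axis theorem gives I = 0.12696 + (4.8)(0.81)² = 3.2762 kg m^2.
Total I = 0.70083 + 3.2762 = 3.9771 kg m^2.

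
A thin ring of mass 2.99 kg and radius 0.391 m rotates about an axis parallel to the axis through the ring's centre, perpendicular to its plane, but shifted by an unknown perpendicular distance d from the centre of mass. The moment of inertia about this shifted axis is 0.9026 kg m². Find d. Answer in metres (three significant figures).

About the centre-of-mass axis, I_cm = MR² = (2.99)(0.391)² = 0.45711 kg m².
Parallel axis theorem: I = I_cm + Md², so Md² = 0.9026 − 0.45711 = 0.44549 kg m².
d = √(0.44549 / 2.99) = 0.38599 m.

0.386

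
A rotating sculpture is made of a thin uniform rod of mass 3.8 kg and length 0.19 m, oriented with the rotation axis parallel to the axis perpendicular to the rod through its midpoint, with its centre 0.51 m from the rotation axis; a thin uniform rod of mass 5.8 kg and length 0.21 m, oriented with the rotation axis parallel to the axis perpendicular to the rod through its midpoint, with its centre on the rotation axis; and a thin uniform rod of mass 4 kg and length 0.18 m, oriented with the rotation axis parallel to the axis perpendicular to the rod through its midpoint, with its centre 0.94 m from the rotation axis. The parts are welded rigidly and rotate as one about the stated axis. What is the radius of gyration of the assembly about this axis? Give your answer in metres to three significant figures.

0.579

Thin rod: I_cm = (1/12)ML² = (1/12)(3.8)(0.19)² = 0.011432 kg m^2; centre at d = 0.51 m, so the parallel axis theorem gives I = 0.011432 + (3.8)(0.51)² = 0.99981 kg m^2.
Thin rod: I_cm = (1/12)ML² = (1/12)(5.8)(0.21)² = 0.021315 kg m^2; axis through the centre, so I = 0.021315 kg m^2.
Thin rod: I_cm = (1/12)ML² = (1/12)(4)(0.18)² = 0.0108 kg m^2; centre at d = 0.94 m, so the parallel axis theorem gives I = 0.0108 + (4)(0.94)² = 3.5452 kg m^2.
Total I = 4.5663 kg m^2; total mass M = 13.6 kg.
k = √(I/M) = √(4.5663/13.6) = 0.57945 m.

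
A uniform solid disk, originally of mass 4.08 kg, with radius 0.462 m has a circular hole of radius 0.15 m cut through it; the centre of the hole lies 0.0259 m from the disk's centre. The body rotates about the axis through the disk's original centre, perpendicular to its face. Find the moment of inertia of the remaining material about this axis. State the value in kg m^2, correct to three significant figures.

Unpierced body about its centre: I₀ = (1/2)MR² = (1/2)(4.08)(0.462)² = 0.43543 kg m^2.
The removed disk has mass m = M·(r/R)² = (4.08)(0.15/0.462)² = 0.43009 kg (same uniform areal density).
Its moment of inertia about the rotation axis (parallel-axis theorem): I_hole = (1/2)mr² + md² = (1/2)(0.43009)(0.15)² + (0.43009)(0.0259)² = 0.005127 kg m^2.
Treating the hole as negative mass, I = I₀ − I_hole = 0.43543 − 0.005127 = 0.4303 kg m^2.

0.430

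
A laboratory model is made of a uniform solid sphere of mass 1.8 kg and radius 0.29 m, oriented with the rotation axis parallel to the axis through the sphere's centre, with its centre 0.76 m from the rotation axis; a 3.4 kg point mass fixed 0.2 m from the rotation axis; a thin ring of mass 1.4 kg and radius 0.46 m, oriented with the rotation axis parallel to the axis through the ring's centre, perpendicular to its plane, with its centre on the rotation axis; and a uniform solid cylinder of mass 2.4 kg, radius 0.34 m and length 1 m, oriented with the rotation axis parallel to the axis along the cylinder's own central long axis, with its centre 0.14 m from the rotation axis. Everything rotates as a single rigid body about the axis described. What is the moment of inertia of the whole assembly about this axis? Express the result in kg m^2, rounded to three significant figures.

1.72

Solid sphere: I_cm = (2/5)MR² = (2/5)(1.8)(0.29)² = 0.060552 kg m^2; centre at d = 0.76 m, so the parallel axis theorem gives I = 0.060552 + (1.8)(0.76)² = 1.1002 kg m^2.
Point mass: I_cm = 0; centre at d = 0.2 m, so the parallel axis theorem gives I = 0 + (3.4)(0.2)² = 0.136 kg m^2.
Thin ring: I_cm = MR² = (1.4)(0.46)² = 0.29624 kg m^2; axis through the centre, so I = 0.29624 kg m^2.
Solid cylinder: I_cm = (1/2)MR² = (1/2)(2.4)(0.34)² = 0.13872 kg m^2; centre at d = 0.14 m, so the parallel axis theorem gives I = 0.13872 + (2.4)(0.14)² = 0.18576 kg m^2.
Total I = 1.1002 + 0.136 + 0.29624 + 0.18576 = 1.7182 kg m^2.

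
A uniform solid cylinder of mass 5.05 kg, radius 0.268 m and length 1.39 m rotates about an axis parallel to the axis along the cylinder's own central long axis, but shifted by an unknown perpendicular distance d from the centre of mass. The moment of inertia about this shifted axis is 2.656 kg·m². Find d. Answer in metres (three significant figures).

About the centre-of-mass axis, I_cm = (1/2)MR² = (1/2)(5.05)(0.268)² = 0.18136 kg·m².
Parallel axis theorem: I = I_cm + Md², so Md² = 2.656 − 0.18136 = 2.4746 kg·m².
d = √(2.4746 / 5.05) = 0.70002 m.

0.700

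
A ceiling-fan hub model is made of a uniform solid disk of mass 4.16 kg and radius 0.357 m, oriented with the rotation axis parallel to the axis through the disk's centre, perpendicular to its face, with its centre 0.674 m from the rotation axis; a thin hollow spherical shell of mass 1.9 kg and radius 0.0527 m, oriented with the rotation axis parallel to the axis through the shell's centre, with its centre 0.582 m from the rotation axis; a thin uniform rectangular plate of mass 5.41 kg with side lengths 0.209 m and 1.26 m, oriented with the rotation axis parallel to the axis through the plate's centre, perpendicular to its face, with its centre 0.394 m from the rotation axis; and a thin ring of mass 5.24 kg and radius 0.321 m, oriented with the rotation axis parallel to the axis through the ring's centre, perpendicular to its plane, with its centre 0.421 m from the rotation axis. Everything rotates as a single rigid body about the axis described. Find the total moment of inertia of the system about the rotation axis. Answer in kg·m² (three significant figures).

5.85

Solid disk: I_cm = (1/2)MR² = (1/2)(4.16)(0.357)² = 0.26509 kg·m²; centre at d = 0.674 m, so the parallel axis theorem gives I = 0.26509 + (4.16)(0.674)² = 2.1549 kg·m².
Spherical shell: I_cm = (2/3)MR² = (2/3)(1.9)(0.0527)² = 0.0035179 kg·m²; centre at d = 0.582 m, so the parallel axis theorem gives I = 0.0035179 + (1.9)(0.582)² = 0.64709 kg·m².
Rectangular plate: I_cm = (1/12)M(a²+b²) = (1/12)(5.41)[(0.209)² + (1.26)²] = 0.73544 kg·m²; centre at d = 0.394 m, so the parallel axis theorem gives I = 0.73544 + (5.41)(0.394)² = 1.5753 kg·m².
Thin ring: I_cm = MR² = (5.24)(0.321)² = 0.53993 kg·m²; centre at d = 0.421 m, so the parallel axis theorem gives I = 0.53993 + (5.24)(0.421)² = 1.4687 kg·m².
Total I = 2.1549 + 0.64709 + 1.5753 + 1.4687 = 5.8459 kg·m².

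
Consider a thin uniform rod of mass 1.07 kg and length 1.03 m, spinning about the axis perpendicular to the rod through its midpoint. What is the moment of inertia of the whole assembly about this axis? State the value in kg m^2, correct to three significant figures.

I_cm = (1/12)ML² = (1/12)(1.07)(1.03)² = 0.094597 kg m^2; axis through the centre, so I = 0.094597 kg m^2.

0.0946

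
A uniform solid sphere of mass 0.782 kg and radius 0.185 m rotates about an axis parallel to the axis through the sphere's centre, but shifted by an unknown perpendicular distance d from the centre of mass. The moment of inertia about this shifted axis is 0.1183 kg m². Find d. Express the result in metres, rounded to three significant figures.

0.371

About the centre-of-mass axis, I_cm = (2/5)MR² = (2/5)(0.782)(0.185)² = 0.010706 kg m².
Parallel axis theorem: I = I_cm + Md², so Md² = 0.1183 − 0.010706 = 0.10759 kg m².
d = √(0.10759 / 0.782) = 0.37093 m.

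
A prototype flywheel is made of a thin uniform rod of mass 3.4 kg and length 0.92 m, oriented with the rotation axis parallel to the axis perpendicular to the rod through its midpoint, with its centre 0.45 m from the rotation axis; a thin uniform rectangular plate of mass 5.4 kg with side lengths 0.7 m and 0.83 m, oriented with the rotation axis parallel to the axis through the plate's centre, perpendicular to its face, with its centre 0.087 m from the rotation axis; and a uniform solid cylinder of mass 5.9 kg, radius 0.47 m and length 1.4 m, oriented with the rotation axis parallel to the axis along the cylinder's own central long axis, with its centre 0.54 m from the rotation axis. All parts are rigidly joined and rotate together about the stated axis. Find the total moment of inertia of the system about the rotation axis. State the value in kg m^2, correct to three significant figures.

3.87

Thin rod: I_cm = (1/12)ML² = (1/12)(3.4)(0.92)² = 0.23981 kg m^2; centre at d = 0.45 m, so the parallel axis theorem gives I = 0.23981 + (3.4)(0.45)² = 0.92831 kg m^2.
Rectangular plate: I_cm = (1/12)M(a²+b²) = (1/12)(5.4)[(0.7)² + (0.83)²] = 0.5305 kg m^2; centre at d = 0.087 m, so the parallel axis theorem gives I = 0.5305 + (5.4)(0.087)² = 0.57138 kg m^2.
Solid cylinder: I_cm = (1/2)MR² = (1/2)(5.9)(0.47)² = 0.65165 kg m^2; centre at d = 0.54 m, so the parallel axis theorem gives I = 0.65165 + (5.9)(0.54)² = 2.3721 kg m^2.
Total I = 0.92831 + 0.57138 + 2.3721 = 3.8718 kg m^2.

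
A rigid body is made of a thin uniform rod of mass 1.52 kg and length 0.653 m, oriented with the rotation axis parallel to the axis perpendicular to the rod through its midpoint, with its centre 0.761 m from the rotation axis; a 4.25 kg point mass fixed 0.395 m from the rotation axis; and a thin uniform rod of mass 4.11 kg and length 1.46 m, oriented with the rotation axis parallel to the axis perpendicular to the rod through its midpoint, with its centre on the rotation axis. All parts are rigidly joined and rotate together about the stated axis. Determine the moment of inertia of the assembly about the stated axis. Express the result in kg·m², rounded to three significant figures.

Thin rod: I_cm = (1/12)ML² = (1/12)(1.52)(0.653)² = 0.054012 kg·m²; centre at d = 0.761 m, so I = I_cm + Md² gives I = 0.054012 + (1.52)(0.761)² = 0.93428 kg·m².
Point mass: I_cm = 0; centre at d = 0.395 m, so I = I_cm + Md² gives I = 0 + (4.25)(0.395)² = 0.66311 kg·m².
Thin rod: I_cm = (1/12)ML² = (1/12)(4.11)(1.46)² = 0.73007 kg·m²; axis through the centre, so I = 0.73007 kg·m².
Total I = 0.93428 + 0.66311 + 0.73007 = 2.3275 kg·m².

2.33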